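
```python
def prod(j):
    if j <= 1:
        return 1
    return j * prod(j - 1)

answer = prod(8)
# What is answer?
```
Call trace:
prod(j=8)
  prod(j=7)
    prod(j=6)
      prod(j=5)
        prod(j=4)
          prod(j=3)
            prod(j=2)
              prod(j=1)
              -> return 1
            -> return 2
          -> return 6
        -> return 24
      -> return 120
    -> return 720
  -> return 5040
-> return 40320

Final answer: 40320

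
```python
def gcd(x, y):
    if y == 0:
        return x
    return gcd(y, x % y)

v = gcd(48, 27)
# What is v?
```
Call trace:
gcd(x=48, y=27)
  gcd(x=27, y=21)
    gcd(x=21, y=6)
      gcd(x=6, y=3)
        gcd(x=3, y=0)
        -> return 3
      -> return 3
    -> return 3
  -> return 3
-> return 3

Final answer: 3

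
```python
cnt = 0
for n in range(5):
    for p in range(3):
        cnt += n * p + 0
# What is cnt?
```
Trace:
  cnt=0
  cnt=0, n=0, p=0
  cnt=0, n=0, p=1
  cnt=0, n=0, p=2
  cnt=0, n=1, p=0
  cnt=1, n=1, p=1
  cnt=3, n=1, p=2
  cnt=3, n=2, p=0
  cnt=5, n=2, p=1
  cnt=9, n=2, p=2
  cnt=9, n=3, p=0
  cnt=12, n=3, p=1
  cnt=18, n=3, p=2
  cnt=18, n=4, p=0
  cnt=22, n=4, p=1
  cnt=30, n=4, p=2

Final answer: 30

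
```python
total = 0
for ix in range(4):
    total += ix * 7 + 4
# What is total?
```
Trace:
  total=0
  total=4, ix=0
  total=15, ix=1
  total=33, ix=2
  total=58, ix=3

Final answer: 58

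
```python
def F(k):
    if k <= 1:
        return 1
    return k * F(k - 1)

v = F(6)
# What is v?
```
Call trace:
F(k=6)
  F(k=5)
    F(k=4)
      F(k=3)
        F(k=2)
          F(k=1)
          -> return 1
        -> return 2
      -> return 6
    -> return 24
  -> return 120
-> return 720

Final answer: 720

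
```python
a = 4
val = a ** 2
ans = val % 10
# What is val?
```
Trace:
  a=4
  a=4, val=16
  a=4, val=16, ans=6

Final answer: 16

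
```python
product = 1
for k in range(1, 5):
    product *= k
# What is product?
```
Trace:
  product=1
  product=1, k=1
  product=2, k=2
  product=6, k=3
  product=24, k=4

Final answer: 24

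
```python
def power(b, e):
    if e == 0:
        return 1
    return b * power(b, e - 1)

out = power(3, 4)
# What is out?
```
Call trace:
power(b=3, e=4)
  power(b=3, e=3)
    power(b=3, e=2)
      power(b=3, e=1)
        power(b=3, e=0)
        -> return 1
      -> return 3
    -> return 9
  -> return 27
-> return 81

Final answer: 81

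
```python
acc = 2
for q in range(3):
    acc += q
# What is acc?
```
Trace:
  acc=2
  acc=2, q=0
  acc=3, q=1
  acc=5, q=2

Final answer: 5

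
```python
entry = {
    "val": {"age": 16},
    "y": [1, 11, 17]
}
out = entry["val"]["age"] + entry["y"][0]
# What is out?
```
Trace:
  entry={'val': {'age': 16}, 'y': [1, 11, 17]}
  entry={'val': {'age': 16}, 'y': [1, 11, 17]}, out=17

Final answer: 17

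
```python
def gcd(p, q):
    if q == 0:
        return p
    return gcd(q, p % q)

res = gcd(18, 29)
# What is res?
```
Call trace:
gcd(p=18, q=29)
  gcd(p=29, q=18)
    gcd(p=18, q=11)
      gcd(p=11, q=7)
        gcd(p=7, q=4)
          gcd(p=4, q=3)
            gcd(p=3, q=1)
              gcd(p=1, q=0)
              -> return 1
            -> return 1
          -> return 1
        -> return 1
      -> return 1
    -> return 1
  -> return 1
-> return 1

Final answer: 1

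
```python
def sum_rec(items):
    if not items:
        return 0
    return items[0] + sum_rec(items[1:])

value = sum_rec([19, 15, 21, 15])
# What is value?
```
Call trace:
sum_rec(items=[19, 15, 21, 15])
  sum_rec(items=[15, 21, 15])
    sum_rec(items=[21, 15])
      sum_rec(items=[15])
        sum_rec(items=[])
        -> return 0
      -> return 15
    -> return 36
  -> return 51
-> return 70

Final answer: 70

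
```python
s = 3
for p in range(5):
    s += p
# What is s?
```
Trace:
  s=3
  s=3, p=0
  s=4, p=1
  s=6, p=2
  s=9, p=3
  s=13, p=4

Final answer: 13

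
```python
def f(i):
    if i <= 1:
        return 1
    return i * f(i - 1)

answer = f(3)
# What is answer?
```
Call trace:
f(i=3)
  f(i=2)
    f(i=1)
    -> return 1
  -> return 2
-> return 6

Final answer: 6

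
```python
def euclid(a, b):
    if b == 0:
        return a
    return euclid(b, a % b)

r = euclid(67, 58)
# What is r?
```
Call trace:
euclid(a=67, b=58)
  euclid(a=58, b=9)
    euclid(a=9, b=4)
      euclid(a=4, b=1)
        euclid(a=1, b=0)
        -> return 1
      -> return 1
    -> return 1
  -> return 1
-> return 1

Final answer: 1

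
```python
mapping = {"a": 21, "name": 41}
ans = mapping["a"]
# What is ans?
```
Trace:
  mapping={'a': 21, 'name': 41}
  mapping={'a': 21, 'name': 41}, ans=21

Final answer: 21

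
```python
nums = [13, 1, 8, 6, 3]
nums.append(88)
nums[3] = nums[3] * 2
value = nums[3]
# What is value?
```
Trace:
  nums=[13, 1, 8, 6, 3]
  nums=[13, 1, 8, 6, 3, 88]
  nums=[13, 1, 8, 12, 3, 88]
  nums=[13, 1, 8, 12, 3, 88], value=12

Final answer: 12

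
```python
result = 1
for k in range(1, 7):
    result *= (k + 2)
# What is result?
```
Trace:
  result=1
  result=3, k=1
  result=12, k=2
  result=60, k=3
  result=360, k=4
  result=2520, k=5
  result=20160, k=6

Final answer: 20160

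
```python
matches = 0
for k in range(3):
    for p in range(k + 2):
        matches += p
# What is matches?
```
Trace:
  matches=0
  matches=0, k=0, p=0
  matches=1, k=0, p=1
  matches=1, k=1, p=0
  matches=2, k=1, p=1
  matches=4, k=1, p=2
  matches=4, k=2, p=0
  matches=5, k=2, p=1
  matches=7, k=2, p=2
  matches=10, k=2, p=3

Final answer: 10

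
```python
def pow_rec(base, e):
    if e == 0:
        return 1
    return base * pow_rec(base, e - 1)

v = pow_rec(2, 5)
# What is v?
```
Call trace:
pow_rec(base=2, e=5)
  pow_rec(base=2, e=4)
    pow_rec(base=2, e=3)
      pow_rec(base=2, e=2)
        pow_rec(base=2, e=1)
          pow_rec(base=2, e=0)
          -> return 1
        -> return 2
      -> return 4
    -> return 8
  -> return 16
-> return 32

Final answer: 32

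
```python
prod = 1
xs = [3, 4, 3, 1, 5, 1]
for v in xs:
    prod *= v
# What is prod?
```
Trace:
  prod=1
  prod=3, v=3
  prod=12, v=4
  prod=36, v=3
  prod=36, v=1
  prod=180, v=5
  prod=180, v=1

Final answer: 180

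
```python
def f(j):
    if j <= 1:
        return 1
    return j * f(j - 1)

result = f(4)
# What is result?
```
Call trace:
f(j=4)
  f(j=3)
    f(j=2)
      f(j=1)
      -> return 1
    -> return 2
  -> return 6
-> return 24

Final answer: 24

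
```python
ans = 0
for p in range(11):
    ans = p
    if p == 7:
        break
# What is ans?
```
Trace:
  ans=0
  ans=0, p=0
  ans=1, p=1
  ans=2, p=2
  ans=3, p=3
  ans=4, p=4
  ans=5, p=5
  ans=6, p=6
  ans=7, p=7

Final answer: 7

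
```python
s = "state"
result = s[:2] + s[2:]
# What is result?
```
Trace:
  s='state'
  s='state', result='state'

Final answer: 'state'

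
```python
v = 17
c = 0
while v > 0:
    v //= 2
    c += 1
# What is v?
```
Trace:
  v=17
  v=17, c=0
  v=8, c=1
  v=4, c=2
  v=2, c=3
  v=1, c=4
  v=0, c=5

Final answer: 0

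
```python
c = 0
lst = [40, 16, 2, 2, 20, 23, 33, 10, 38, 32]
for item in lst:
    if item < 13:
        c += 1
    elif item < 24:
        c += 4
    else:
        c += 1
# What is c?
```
Trace:
  c=0
  c=1, item=40
  c=5, item=16
  c=6, item=2
  c=7, item=2
  c=11, item=20
  c=15, item=23
  c=16, item=33
  c=17, item=10
  c=18, item=38
  c=19, item=32

Final answer: 19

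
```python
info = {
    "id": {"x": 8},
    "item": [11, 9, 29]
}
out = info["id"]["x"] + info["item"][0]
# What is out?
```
Trace:
  info={'id': {'x': 8}, 'item': [11, 9, 29]}
  info={'id': {'x': 8}, 'item': [11, 9, 29]}, out=19

Final answer: 19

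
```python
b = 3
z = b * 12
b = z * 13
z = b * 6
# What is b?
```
Trace:
  b=3
  b=3, z=36
  b=468, z=36
  b=468, z=2808

Final answer: 468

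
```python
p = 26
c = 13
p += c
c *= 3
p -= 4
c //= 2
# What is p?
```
Trace:
  p=26
  p=26, c=13
  p=39, c=13
  p=39, c=39
  p=35, c=39
  p=35, c=19

Final answer: 35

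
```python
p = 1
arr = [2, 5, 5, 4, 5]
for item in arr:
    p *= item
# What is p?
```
Trace:
  p=1
  p=2, item=2
  p=10, item=5
  p=50, item=5
  p=200, item=4
  p=1000, item=5

Final answer: 1000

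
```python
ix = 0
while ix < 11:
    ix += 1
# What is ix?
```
Trace:
  ix=0
  ix=1
  ix=2
  ix=3
  ix=4
  ix=5
  ix=6
  ix=7
  ix=8
  ix=9
  ix=10
  ix=11

Final answer: 11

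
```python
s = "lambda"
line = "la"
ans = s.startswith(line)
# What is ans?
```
Trace:
  s='lambda'
  s='lambda', line='la'
  s='lambda', line='la', ans=True

Final answer: True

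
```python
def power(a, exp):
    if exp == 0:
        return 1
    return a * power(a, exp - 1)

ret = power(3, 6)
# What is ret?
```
Call trace:
power(a=3, exp=6)
  power(a=3, exp=5)
    power(a=3, exp=4)
      power(a=3, exp=3)
        power(a=3, exp=2)
          power(a=3, exp=1)
            power(a=3, exp=0)
            -> return 1
          -> return 3
        -> return 9
      -> return 27
    -> return 81
  -> return 243
-> return 729

Final answer: 729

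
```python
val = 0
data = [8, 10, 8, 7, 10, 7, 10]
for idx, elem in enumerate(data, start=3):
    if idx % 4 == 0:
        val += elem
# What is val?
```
Trace:
  val=0
  val=0, idx=3, elem=8
  val=10, idx=4, elem=10
  val=10, idx=5, elem=8
  val=10, idx=6, elem=7
  val=10, idx=7, elem=10
  val=17, idx=8, elem=7
  val=17, idx=9, elem=10

Final answer: 17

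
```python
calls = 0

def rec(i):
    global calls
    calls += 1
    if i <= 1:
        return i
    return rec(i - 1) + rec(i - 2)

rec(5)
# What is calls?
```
Call trace (a repeated sub-call is expanded the first time; later identical calls just restate its return value):
rec(i=5)
  rec(i=4)
    rec(i=3)
      rec(i=2)
        rec(i=1)
        -> return 1
        rec(i=0)
        -> return 0
      -> return 1
      rec(i=1)
      -> return 1
    -> return 2
    rec(i=2) -> return 1  (same call as traced above)
  -> return 3
  rec(i=3) -> return 2  (same call as traced above)
-> return 5

calls is incremented once per call, so count the calls in each subtree. Let C(i) = number of calls made by rec(i).
C(0) = C(1) = 1 (base case, no recursion); C(i) = 1 + C(i - 1) + C(i - 2) otherwise.
C(2) = 1 + C(1) + C(0) = 1 + 1 + 1 = 3
C(3) = 1 + C(2) + C(1) = 1 + 3 + 1 = 5
C(4) = 1 + C(3) + C(2) = 1 + 5 + 3 = 9
C(5) = 1 + C(4) + C(3) = 1 + 9 + 5 = 15
calls = C(5) = 15

Final answer: 15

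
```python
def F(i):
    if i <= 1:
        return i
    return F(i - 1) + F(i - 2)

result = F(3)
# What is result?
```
Call trace:
F(i=3)
  F(i=2)
    F(i=1)
    -> return 1
    F(i=0)
    -> return 0
  -> return 1
  F(i=1)
  -> return 1
-> return 2

Final answer: 2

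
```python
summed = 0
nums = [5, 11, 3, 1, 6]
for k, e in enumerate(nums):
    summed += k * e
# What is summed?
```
Trace:
  summed=0
  summed=0, k=0, e=5
  summed=11, k=1, e=11
  summed=17, k=2, e=3
  summed=20, k=3, e=1
  summed=44, k=4, e=6

Final answer: 44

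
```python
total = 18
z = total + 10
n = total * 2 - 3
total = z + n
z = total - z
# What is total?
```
Trace:
  total=18
  total=18, z=28
  total=18, z=28, n=33
  total=61, z=28, n=33
  total=61, z=33, n=33

Final answer: 61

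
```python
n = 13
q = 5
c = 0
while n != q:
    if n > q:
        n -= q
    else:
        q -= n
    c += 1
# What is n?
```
Trace:
  n=13
  n=13, q=5
  n=13, q=5, c=0
  n=8, q=5, c=1
  n=3, q=5, c=2
  n=3, q=2, c=3
  n=1, q=2, c=4
  n=1, q=1, c=5

Final answer: 1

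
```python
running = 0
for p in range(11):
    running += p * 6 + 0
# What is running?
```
Trace:
  running=0
  running=0, p=0
  running=6, p=1
  running=18, p=2
  running=36, p=3
  running=60, p=4
  running=90, p=5
  running=126, p=6
  running=168, p=7
  running=216, p=8
  running=270, p=9
  running=330, p=10

Final answer: 330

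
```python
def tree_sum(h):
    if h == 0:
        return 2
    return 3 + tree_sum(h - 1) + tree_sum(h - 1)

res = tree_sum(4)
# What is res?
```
Call trace (a repeated sub-call is expanded the first time; later identical calls just restate its return value):
tree_sum(h=4)
  tree_sum(h=3)
    tree_sum(h=2)
      tree_sum(h=1)
        tree_sum(h=0)
        -> return 2
        tree_sum(h=0)
        -> return 2
      -> return 7
      tree_sum(h=1) -> return 7  (same call as traced above)
    -> return 17
    tree_sum(h=2) -> return 17  (same call as traced above)
  -> return 37
  tree_sum(h=3) -> return 37  (same call as traced above)
-> return 77

Final answer: 77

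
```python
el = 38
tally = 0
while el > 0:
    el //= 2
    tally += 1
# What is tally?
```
Trace:
  el=38
  el=38, tally=0
  el=19, tally=1
  el=9, tally=2
  el=4, tally=3
  el=2, tally=4
  el=1, tally=5
  el=0, tally=6

Final answer: 6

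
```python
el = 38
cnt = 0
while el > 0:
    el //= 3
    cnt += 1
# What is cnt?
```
Trace:
  el=38
  el=38, cnt=0
  el=12, cnt=1
  el=4, cnt=2
  el=1, cnt=3
  el=0, cnt=4

Final answer: 4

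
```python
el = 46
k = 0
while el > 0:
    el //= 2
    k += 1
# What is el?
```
Trace:
  el=46
  el=46, k=0
  el=23, k=1
  el=11, k=2
  el=5, k=3
  el=2, k=4
  el=1, k=5
  el=0, k=6

Final answer: 0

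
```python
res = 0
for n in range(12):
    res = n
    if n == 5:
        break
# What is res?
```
Trace:
  res=0
  res=0, n=0
  res=1, n=1
  res=2, n=2
  res=3, n=3
  res=4, n=4
  res=5, n=5

Final answer: 5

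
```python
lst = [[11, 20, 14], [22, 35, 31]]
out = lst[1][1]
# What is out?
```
Trace:
  lst=[[11, 20, 14], [22, 35, 31]]
  lst=[[11, 20, 14], [22, 35, 31]], out=35

Final answer: 35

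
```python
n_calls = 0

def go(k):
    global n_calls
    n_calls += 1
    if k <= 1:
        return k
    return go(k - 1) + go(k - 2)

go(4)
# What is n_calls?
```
Call trace (a repeated sub-call is expanded the first time; later identical calls just restate its return value):
go(k=4)
  go(k=3)
    go(k=2)
      go(k=1)
      -> return 1
      go(k=0)
      -> return 0
    -> return 1
    go(k=1)
    -> return 1
  -> return 2
  go(k=2) -> return 1  (same call as traced above)
-> return 3

n_calls is incremented once per call, so count the calls in each subtree. Let C(k) = number of calls made by go(k).
C(0) = C(1) = 1 (base case, no recursion); C(k) = 1 + C(k - 1) + C(k - 2) otherwise.
C(2) = 1 + C(1) + C(0) = 1 + 1 + 1 = 3
C(3) = 1 + C(2) + C(1) = 1 + 3 + 1 = 5
C(4) = 1 + C(3) + C(2) = 1 + 5 + 3 = 9
n_calls = C(4) = 9

Final answer: 9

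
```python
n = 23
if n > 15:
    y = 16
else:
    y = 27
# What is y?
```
Trace:
  n=23
  n=23, y=16

Final answer: 16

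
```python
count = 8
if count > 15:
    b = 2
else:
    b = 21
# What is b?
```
Trace:
  count=8
  count=8, b=21

Final answer: 21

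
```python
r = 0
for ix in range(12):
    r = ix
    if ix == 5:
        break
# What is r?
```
Trace:
  r=0
  r=0, ix=0
  r=1, ix=1
  r=2, ix=2
  r=3, ix=3
  r=4, ix=4
  r=5, ix=5

Final answer: 5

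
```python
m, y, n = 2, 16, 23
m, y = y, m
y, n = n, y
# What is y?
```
Trace:
  m=2, y=16, n=23
  m=16, y=2, n=23
  m=16, y=23, n=2

Final answer: 23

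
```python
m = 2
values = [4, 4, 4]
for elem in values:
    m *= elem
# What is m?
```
Trace:
  m=2
  m=8, elem=4
  m=32, elem=4
  m=128, elem=4

Final answer: 128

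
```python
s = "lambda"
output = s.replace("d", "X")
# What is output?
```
Trace:
  s='lambda'
  s='lambda', output='lambXa'

Final answer: 'lambXa'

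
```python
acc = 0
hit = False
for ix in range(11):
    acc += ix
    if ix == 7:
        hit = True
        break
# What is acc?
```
Trace:
  acc=0
  acc=0, hit=False
  acc=0, hit=False, ix=0
  acc=1, hit=False, ix=1
  acc=3, hit=False, ix=2
  acc=6, hit=False, ix=3
  acc=10, hit=False, ix=4
  acc=15, hit=False, ix=5
  acc=21, hit=False, ix=6
  acc=28, hit=True, ix=7

Final answer: 28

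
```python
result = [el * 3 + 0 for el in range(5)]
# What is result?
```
Trace:
  el=0
  el=1
  el=2
  el=3
  el=4
  result=[0, 3, 6, 9, 12]

Final answer: [0, 3, 6, 9, 12]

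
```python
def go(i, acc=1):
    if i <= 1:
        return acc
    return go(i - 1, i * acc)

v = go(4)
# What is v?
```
Call trace:
go(i=4, acc=1)
  go(i=3, acc=4)
    go(i=2, acc=12)
      go(i=1, acc=24)
      -> return 24
    -> return 24
  -> return 24
-> return 24

Final answer: 24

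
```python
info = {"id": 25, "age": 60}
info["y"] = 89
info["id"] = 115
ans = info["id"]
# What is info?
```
Trace:
  info={'id': 25, 'age': 60}
  info={'id': 25, 'age': 60, 'y': 89}
  info={'id': 115, 'age': 60, 'y': 89}
  info={'id': 115, 'age': 60, 'y': 89}, ans=115

Final answer: {'id': 115, 'age': 60, 'y': 89}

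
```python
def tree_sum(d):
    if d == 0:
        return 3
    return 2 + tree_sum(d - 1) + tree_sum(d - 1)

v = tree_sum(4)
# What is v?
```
Call trace (a repeated sub-call is expanded the first time; later identical calls just restate its return value):
tree_sum(d=4)
  tree_sum(d=3)
    tree_sum(d=2)
      tree_sum(d=1)
        tree_sum(d=0)
        -> return 3
        tree_sum(d=0)
        -> return 3
      -> return 8
      tree_sum(d=1) -> return 8  (same call as traced above)
    -> return 18
    tree_sum(d=2) -> return 18  (same call as traced above)
  -> return 38
  tree_sum(d=3) -> return 38  (same call as traced above)
-> return 78

Final answer: 78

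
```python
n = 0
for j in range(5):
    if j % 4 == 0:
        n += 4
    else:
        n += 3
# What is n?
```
Trace:
  n=0
  n=4, j=0
  n=7, j=1
  n=10, j=2
  n=13, j=3
  n=17, j=4

Final answer: 17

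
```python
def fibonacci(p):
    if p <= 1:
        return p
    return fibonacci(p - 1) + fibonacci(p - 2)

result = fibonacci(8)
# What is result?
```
Call trace (a repeated sub-call is expanded the first time; later identical calls just restate its return value):
fibonacci(p=8)
  fibonacci(p=7)
    fibonacci(p=6)
      fibonacci(p=5)
        fibonacci(p=4)
          fibonacci(p=3)
            fibonacci(p=2)
              fibonacci(p=1)
              -> return 1
              fibonacci(p=0)
              -> return 0
            -> return 1
            fibonacci(p=1)
            -> return 1
          -> return 2
          fibonacci(p=2) -> return 1  (same call as traced above)
        -> return 3
        fibonacci(p=3) -> return 2  (same call as traced above)
      -> return 5
      fibonacci(p=4) -> return 3  (same call as traced above)
    -> return 8
    fibonacci(p=5) -> return 5  (same call as traced above)
  -> return 13
  fibonacci(p=6) -> return 8  (same call as traced above)
-> return 21

Final answer: 21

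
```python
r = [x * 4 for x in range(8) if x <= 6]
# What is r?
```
Trace:
  x=0
  x=1
  x=2
  x=3
  x=4
  x=5
  x=6
  x=7
  r=[0, 4, 8, 12, 16, 20, 24]

Final answer: [0, 4, 8, 12, 16, 20, 24]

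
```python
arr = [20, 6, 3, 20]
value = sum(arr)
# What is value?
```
Trace:
  arr=[20, 6, 3, 20]
  arr=[20, 6, 3, 20], value=49

Final answer: 49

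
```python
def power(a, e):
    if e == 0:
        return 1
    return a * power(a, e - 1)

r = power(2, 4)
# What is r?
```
Call trace:
power(a=2, e=4)
  power(a=2, e=3)
    power(a=2, e=2)
      power(a=2, e=1)
        power(a=2, e=0)
        -> return 1
      -> return 2
    -> return 4
  -> return 8
-> return 16

Final answer: 16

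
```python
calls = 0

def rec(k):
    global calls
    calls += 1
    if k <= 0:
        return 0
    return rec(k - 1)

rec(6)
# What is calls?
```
Call trace:
rec(k=6)
  rec(k=5)
    rec(k=4)
      rec(k=3)
        rec(k=2)
          rec(k=1)
            rec(k=0)
            -> return 0
          -> return 0
        -> return 0
      -> return 0
    -> return 0
  -> return 0
-> return 0

calls is incremented once per call. rec is entered once for each k = 6, 5, 4, 3, 2, 1, 0 (the k <= 0 call returns without recursing), i.e. 6 + 1 calls.
calls = 7

Final answer: 7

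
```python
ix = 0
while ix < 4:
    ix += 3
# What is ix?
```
Trace:
  ix=0
  ix=3
  ix=6

Final answer: 6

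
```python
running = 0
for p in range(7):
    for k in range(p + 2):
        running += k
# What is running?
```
Trace:
  running=0
  running=0, p=0, k=0
  running=1, p=0, k=1
  running=1, p=1, k=0
  running=2, p=1, k=1
  running=4, p=1, k=2
  running=4, p=2, k=0
  running=5, p=2, k=1
  running=7, p=2, k=2
  running=10, p=2, k=3
  running=10, p=3, k=0
  running=11, p=3, k=1
  running=13, p=3, k=2
  running=16, p=3, k=3
  running=20, p=3, k=4
  running=20, p=4, k=0
  running=21, p=4, k=1
  running=23, p=4, k=2
  running=26, p=4, k=3
  running=30, p=4, k=4
  running=35, p=4, k=5
  running=35, p=5, k=0
  running=36, p=5, k=1
  running=38, p=5, k=2
  running=41, p=5, k=3
  running=45, p=5, k=4
  running=50, p=5, k=5
  running=56, p=5, k=6
  running=56, p=6, k=0
  running=57, p=6, k=1
  running=59, p=6, k=2
  running=62, p=6, k=3
  running=66, p=6, k=4
  running=71, p=6, k=5
  running=77, p=6, k=6
  running=84, p=6, k=7

Final answer: 84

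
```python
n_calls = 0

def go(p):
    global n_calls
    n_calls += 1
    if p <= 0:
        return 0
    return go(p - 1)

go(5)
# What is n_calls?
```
Call trace:
go(p=5)
  go(p=4)
    go(p=3)
      go(p=2)
        go(p=1)
          go(p=0)
          -> return 0
        -> return 0
      -> return 0
    -> return 0
  -> return 0
-> return 0

n_calls is incremented once per call. go is entered once for each p = 5, 4, 3, 2, 1, 0 (the p <= 0 call returns without recursing), i.e. 5 + 1 calls.
n_calls = 6

Final answer: 6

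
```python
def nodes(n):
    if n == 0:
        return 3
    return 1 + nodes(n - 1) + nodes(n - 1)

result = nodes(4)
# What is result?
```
Call trace (a repeated sub-call is expanded the first time; later identical calls just restate its return value):
nodes(n=4)
  nodes(n=3)
    nodes(n=2)
      nodes(n=1)
        nodes(n=0)
        -> return 3
        nodes(n=0)
        -> return 3
      -> return 7
      nodes(n=1) -> return 7  (same call as traced above)
    -> return 15
    nodes(n=2) -> return 15  (same call as traced above)
  -> return 31
  nodes(n=3) -> return 31  (same call as traced above)
-> return 63

Final answer: 63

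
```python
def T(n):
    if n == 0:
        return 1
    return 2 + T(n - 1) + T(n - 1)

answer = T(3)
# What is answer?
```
Call trace (a repeated sub-call is expanded the first time; later identical calls just restate its return value):
T(n=3)
  T(n=2)
    T(n=1)
      T(n=0)
      -> return 1
      T(n=0)
      -> return 1
    -> return 4
    T(n=1) -> return 4  (same call as traced above)
  -> return 10
  T(n=2) -> return 10  (same call as traced above)
-> return 22

Final answer: 22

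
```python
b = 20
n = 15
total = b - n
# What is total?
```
Trace:
  b=20
  b=20, n=15
  b=20, n=15, total=5

Final answer: 5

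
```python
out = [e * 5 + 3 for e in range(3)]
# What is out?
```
Trace:
  e=0
  e=1
  e=2
  out=[3, 8, 13]

Final answer: [3, 8, 13]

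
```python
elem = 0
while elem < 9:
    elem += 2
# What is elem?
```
Trace:
  elem=0
  elem=2
  elem=4
  elem=6
  elem=8
  elem=10

Final answer: 10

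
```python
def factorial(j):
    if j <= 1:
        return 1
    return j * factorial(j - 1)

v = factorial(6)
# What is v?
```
Call trace:
factorial(j=6)
  factorial(j=5)
    factorial(j=4)
      factorial(j=3)
        factorial(j=2)
          factorial(j=1)
          -> return 1
        -> return 2
      -> return 6
    -> return 24
  -> return 120
-> return 720

Final answer: 720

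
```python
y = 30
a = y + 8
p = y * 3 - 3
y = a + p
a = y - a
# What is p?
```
Trace:
  y=30
  y=30, a=38
  y=30, a=38, p=87
  y=125, a=38, p=87
  y=125, a=87, p=87

Final answer: 87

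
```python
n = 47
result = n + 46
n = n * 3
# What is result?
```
Trace:
  n=47
  n=47, result=93
  n=141, result=93

Final answer: 93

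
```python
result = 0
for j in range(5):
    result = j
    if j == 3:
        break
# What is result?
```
Trace:
  result=0
  result=0, j=0
  result=1, j=1
  result=2, j=2
  result=3, j=3

Final answer: 3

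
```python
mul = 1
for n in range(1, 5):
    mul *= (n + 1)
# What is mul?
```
Trace:
  mul=1
  mul=2, n=1
  mul=6, n=2
  mul=24, n=3
  mul=120, n=4

Final answer: 120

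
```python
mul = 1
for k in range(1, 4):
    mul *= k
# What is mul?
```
Trace:
  mul=1
  mul=1, k=1
  mul=2, k=2
  mul=6, k=3

Final answer: 6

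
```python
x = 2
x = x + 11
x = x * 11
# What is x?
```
Trace:
  x=2
  x=13
  x=143

Final answer: 143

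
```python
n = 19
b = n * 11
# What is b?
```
Trace:
  n=19
  n=19, b=209

Final answer: 209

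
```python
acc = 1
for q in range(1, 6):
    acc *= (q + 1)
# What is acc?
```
Trace:
  acc=1
  acc=2, q=1
  acc=6, q=2
  acc=24, q=3
  acc=120, q=4
  acc=720, q=5

Final answer: 720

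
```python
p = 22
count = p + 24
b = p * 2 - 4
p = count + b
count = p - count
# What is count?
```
Trace:
  p=22
  p=22, count=46
  p=22, count=46, b=40
  p=86, count=46, b=40
  p=86, count=40, b=40

Final answer: 40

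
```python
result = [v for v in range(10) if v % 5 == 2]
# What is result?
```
Trace:
  v=0
  v=1
  v=2
  v=3
  v=4
  v=5
  v=6
  v=7
  v=8
  v=9
  result=[2, 7]

Final answer: [2, 7]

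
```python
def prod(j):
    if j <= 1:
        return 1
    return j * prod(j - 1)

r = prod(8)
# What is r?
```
Call trace:
prod(j=8)
  prod(j=7)
    prod(j=6)
      prod(j=5)
        prod(j=4)
          prod(j=3)
            prod(j=2)
              prod(j=1)
              -> return 1
            -> return 2
          -> return 6
        -> return 24
      -> return 120
    -> return 720
  -> return 5040
-> return 40320

Final answer: 40320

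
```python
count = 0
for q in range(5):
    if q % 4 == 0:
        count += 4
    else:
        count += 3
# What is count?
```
Trace:
  count=0
  count=4, q=0
  count=7, q=1
  count=10, q=2
  count=13, q=3
  count=17, q=4

Final answer: 17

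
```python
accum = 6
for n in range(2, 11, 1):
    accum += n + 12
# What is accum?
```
Trace:
  accum=6
  accum=20, n=2
  accum=35, n=3
  accum=51, n=4
  accum=68, n=5
  accum=86, n=6
  accum=105, n=7
  accum=125, n=8
  accum=146, n=9
  accum=168, n=10

Final answer: 168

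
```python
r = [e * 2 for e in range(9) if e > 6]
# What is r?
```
Trace:
  e=0
  e=1
  e=2
  e=3
  e=4
  e=5
  e=6
  e=7
  e=8
  r=[14, 16]

Final answer: [14, 16]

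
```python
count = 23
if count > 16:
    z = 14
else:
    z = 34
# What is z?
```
Trace:
  count=23
  count=23, z=14

Final answer: 14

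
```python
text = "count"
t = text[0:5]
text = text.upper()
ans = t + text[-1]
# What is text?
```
Trace:
  text='count'
  text='count', t='count'
  text='COUNT', t='count'
  text='COUNT', t='count', ans='countT'

Final answer: 'COUNT'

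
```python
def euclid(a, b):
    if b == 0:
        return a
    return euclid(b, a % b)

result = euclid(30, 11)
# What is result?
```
Call trace:
euclid(a=30, b=11)
  euclid(a=11, b=8)
    euclid(a=8, b=3)
      euclid(a=3, b=2)
        euclid(a=2, b=1)
          euclid(a=1, b=0)
          -> return 1
        -> return 1
      -> return 1
    -> return 1
  -> return 1
-> return 1

Final answer: 1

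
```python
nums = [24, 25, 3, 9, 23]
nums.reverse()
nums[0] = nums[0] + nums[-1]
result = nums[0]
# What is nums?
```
Trace:
  nums=[24, 25, 3, 9, 23]
  nums=[23, 9, 3, 25, 24]
  nums=[47, 9, 3, 25, 24]
  nums=[47, 9, 3, 25, 24], result=47

Final answer: [47, 9, 3, 25, 24]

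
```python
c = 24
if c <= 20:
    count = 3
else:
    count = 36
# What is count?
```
Trace:
  c=24
  c=24, count=36

Final answer: 36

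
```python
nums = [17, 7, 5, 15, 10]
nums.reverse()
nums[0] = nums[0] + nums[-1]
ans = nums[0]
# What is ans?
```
Trace:
  nums=[17, 7, 5, 15, 10]
  nums=[10, 15, 5, 7, 17]
  nums=[27, 15, 5, 7, 17]
  nums=[27, 15, 5, 7, 17], ans=27

Final answer: 27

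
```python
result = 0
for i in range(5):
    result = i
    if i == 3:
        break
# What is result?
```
Trace:
  result=0
  result=0, i=0
  result=1, i=1
  result=2, i=2
  result=3, i=3

Final answer: 3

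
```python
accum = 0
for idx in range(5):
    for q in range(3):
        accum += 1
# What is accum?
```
Trace:
  accum=0
  accum=1, idx=0, q=0
  accum=2, idx=0, q=1
  accum=3, idx=0, q=2
  accum=4, idx=1, q=0
  accum=5, idx=1, q=1
  accum=6, idx=1, q=2
  accum=7, idx=2, q=0
  accum=8, idx=2, q=1
  accum=9, idx=2, q=2
  accum=10, idx=3, q=0
  accum=11, idx=3, q=1
  accum=12, idx=3, q=2
  accum=13, idx=4, q=0
  accum=14, idx=4, q=1
  accum=15, idx=4, q=2

Final answer: 15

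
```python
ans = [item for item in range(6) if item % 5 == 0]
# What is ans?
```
Trace:
  item=0
  item=1
  item=2
  item=3
  item=4
  item=5
  ans=[0, 5]

Final answer: [0, 5]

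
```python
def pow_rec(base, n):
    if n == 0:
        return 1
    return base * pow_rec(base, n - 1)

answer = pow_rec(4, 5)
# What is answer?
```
Call trace:
pow_rec(base=4, n=5)
  pow_rec(base=4, n=4)
    pow_rec(base=4, n=3)
      pow_rec(base=4, n=2)
        pow_rec(base=4, n=1)
          pow_rec(base=4, n=0)
          -> return 1
        -> return 4
      -> return 16
    -> return 64
  -> return 256
-> return 1024

Final answer: 1024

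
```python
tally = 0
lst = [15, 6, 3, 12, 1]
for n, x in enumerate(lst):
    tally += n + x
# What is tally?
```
Trace:
  tally=0
  tally=15, n=0, x=15
  tally=22, n=1, x=6
  tally=27, n=2, x=3
  tally=42, n=3, x=12
  tally=47, n=4, x=1

Final answer: 47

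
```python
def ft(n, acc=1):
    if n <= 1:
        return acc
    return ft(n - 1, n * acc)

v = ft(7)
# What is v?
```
Call trace:
ft(n=7, acc=1)
  ft(n=6, acc=7)
    ft(n=5, acc=42)
      ft(n=4, acc=210)
        ft(n=3, acc=840)
          ft(n=2, acc=2520)
            ft(n=1, acc=5040)
            -> return 5040
          -> return 5040
        -> return 5040
      -> return 5040
    -> return 5040
  -> return 5040
-> return 5040

Final answer: 5040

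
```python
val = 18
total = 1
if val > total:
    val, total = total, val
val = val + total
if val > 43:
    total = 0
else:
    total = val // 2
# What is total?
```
Trace:
  val=18
  val=18, total=1
  val=1, total=18
  val=19, total=18
  val=19, total=9

Final answer: 9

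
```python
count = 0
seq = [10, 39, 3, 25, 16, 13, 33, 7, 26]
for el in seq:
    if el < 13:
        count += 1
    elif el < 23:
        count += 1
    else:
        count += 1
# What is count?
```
Trace:
  count=0
  count=1, el=10
  count=2, el=39
  count=3, el=3
  count=4, el=25
  count=5, el=16
  count=6, el=13
  count=7, el=33
  count=8, el=7
  count=9, el=26

Final answer: 9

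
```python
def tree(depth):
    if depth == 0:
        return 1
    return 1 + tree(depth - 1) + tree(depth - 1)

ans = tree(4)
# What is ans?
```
Call trace (a repeated sub-call is expanded the first time; later identical calls just restate its return value):
tree(depth=4)
  tree(depth=3)
    tree(depth=2)
      tree(depth=1)
        tree(depth=0)
        -> return 1
        tree(depth=0)
        -> return 1
      -> return 3
      tree(depth=1) -> return 3  (same call as traced above)
    -> return 7
    tree(depth=2) -> return 7  (same call as traced above)
  -> return 15
  tree(depth=3) -> return 15  (same call as traced above)
-> return 31

Final answer: 31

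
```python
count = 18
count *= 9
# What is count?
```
Trace:
  count=18
  count=162

Final answer: 162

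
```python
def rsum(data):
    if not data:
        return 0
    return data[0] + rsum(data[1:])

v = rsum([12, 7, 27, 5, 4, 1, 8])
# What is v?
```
Call trace:
rsum(data=[12, 7, 27, 5, 4, 1, 8])
  rsum(data=[7, 27, 5, 4, 1, 8])
    rsum(data=[27, 5, 4, 1, 8])
      rsum(data=[5, 4, 1, 8])
        rsum(data=[4, 1, 8])
          rsum(data=[1, 8])
            rsum(data=[8])
              rsum(data=[])
              -> return 0
            -> return 8
          -> return 9
        -> return 13
      -> return 18
    -> return 45
  -> return 52
-> return 64

Final answer: 64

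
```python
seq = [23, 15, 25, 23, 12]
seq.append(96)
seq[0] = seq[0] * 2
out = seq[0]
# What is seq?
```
Trace:
  seq=[23, 15, 25, 23, 12]
  seq=[23, 15, 25, 23, 12, 96]
  seq=[46, 15, 25, 23, 12, 96]
  seq=[46, 15, 25, 23, 12, 96], out=46

Final answer: [46, 15, 25, 23, 12, 96]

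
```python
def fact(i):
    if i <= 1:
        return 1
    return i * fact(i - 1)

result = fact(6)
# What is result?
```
Call trace:
fact(i=6)
  fact(i=5)
    fact(i=4)
      fact(i=3)
        fact(i=2)
          fact(i=1)
          -> return 1
        -> return 2
      -> return 6
    -> return 24
  -> return 120
-> return 720

Final answer: 720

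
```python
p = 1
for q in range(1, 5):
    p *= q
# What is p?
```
Trace:
  p=1
  p=1, q=1
  p=2, q=2
  p=6, q=3
  p=24, q=4

Final answer: 24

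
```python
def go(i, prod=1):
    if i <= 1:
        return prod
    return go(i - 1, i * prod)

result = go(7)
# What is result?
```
Call trace:
go(i=7, prod=1)
  go(i=6, prod=7)
    go(i=5, prod=42)
      go(i=4, prod=210)
        go(i=3, prod=840)
          go(i=2, prod=2520)
            go(i=1, prod=5040)
            -> return 5040
          -> return 5040
        -> return 5040
      -> return 5040
    -> return 5040
  -> return 5040
-> return 5040

Final answer: 5040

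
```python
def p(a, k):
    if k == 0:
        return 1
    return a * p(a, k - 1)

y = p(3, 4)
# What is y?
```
Call trace:
p(a=3, k=4)
  p(a=3, k=3)
    p(a=3, k=2)
      p(a=3, k=1)
        p(a=3, k=0)
        -> return 1
      -> return 3
    -> return 9
  -> return 27
-> return 81

Final answer: 81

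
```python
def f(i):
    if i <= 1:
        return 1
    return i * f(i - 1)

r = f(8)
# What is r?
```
Call trace:
f(i=8)
  f(i=7)
    f(i=6)
      f(i=5)
        f(i=4)
          f(i=3)
            f(i=2)
              f(i=1)
              -> return 1
            -> return 2
          -> return 6
        -> return 24
      -> return 120
    -> return 720
  -> return 5040
-> return 40320

Final answer: 40320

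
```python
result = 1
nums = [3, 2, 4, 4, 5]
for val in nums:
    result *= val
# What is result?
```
Trace:
  result=1
  result=3, val=3
  result=6, val=2
  result=24, val=4
  result=96, val=4
  result=480, val=5

Final answer: 480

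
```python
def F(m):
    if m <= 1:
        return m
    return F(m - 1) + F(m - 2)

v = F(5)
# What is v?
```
Call trace (a repeated sub-call is expanded the first time; later identical calls just restate its return value):
F(m=5)
  F(m=4)
    F(m=3)
      F(m=2)
        F(m=1)
        -> return 1
        F(m=0)
        -> return 0
      -> return 1
      F(m=1)
      -> return 1
    -> return 2
    F(m=2) -> return 1  (same call as traced above)
  -> return 3
  F(m=3) -> return 2  (same call as traced above)
-> return 5

Final answer: 5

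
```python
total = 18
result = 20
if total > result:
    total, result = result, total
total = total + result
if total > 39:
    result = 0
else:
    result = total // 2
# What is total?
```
Trace:
  total=18
  total=18, result=20
  total=18, result=20
  total=38, result=20
  total=38, result=19

Final answer: 38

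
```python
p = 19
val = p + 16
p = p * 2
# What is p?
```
Trace:
  p=19
  p=19, val=35
  p=38, val=35

Final answer: 38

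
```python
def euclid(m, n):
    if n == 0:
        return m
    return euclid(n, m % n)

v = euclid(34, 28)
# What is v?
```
Call trace:
euclid(m=34, n=28)
  euclid(m=28, n=6)
    euclid(m=6, n=4)
      euclid(m=4, n=2)
        euclid(m=2, n=0)
        -> return 2
      -> return 2
    -> return 2
  -> return 2
-> return 2

Final answer: 2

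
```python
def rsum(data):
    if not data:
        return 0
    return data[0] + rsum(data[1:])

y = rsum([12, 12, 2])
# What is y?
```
Call trace:
rsum(data=[12, 12, 2])
  rsum(data=[12, 2])
    rsum(data=[2])
      rsum(data=[])
      -> return 0
    -> return 2
  -> return 14
-> return 26

Final answer: 26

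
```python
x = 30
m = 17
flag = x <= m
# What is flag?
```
Trace:
  x=30
  x=30, m=17
  x=30, m=17, flag=False

Final answer: False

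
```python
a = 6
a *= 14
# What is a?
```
Trace:
  a=6
  a=84

Final answer: 84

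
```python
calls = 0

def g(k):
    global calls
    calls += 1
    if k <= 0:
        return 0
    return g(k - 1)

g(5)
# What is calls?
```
Call trace:
g(k=5)
  g(k=4)
    g(k=3)
      g(k=2)
        g(k=1)
          g(k=0)
          -> return 0
        -> return 0
      -> return 0
    -> return 0
  -> return 0
-> return 0

calls is incremented once per call. g is entered once for each k = 5, 4, 3, 2, 1, 0 (the k <= 0 call returns without recursing), i.e. 5 + 1 calls.
calls = 6

Final answer: 6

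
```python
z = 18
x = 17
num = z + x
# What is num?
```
Trace:
  z=18
  z=18, x=17
  z=18, x=17, num=35

Final answer: 35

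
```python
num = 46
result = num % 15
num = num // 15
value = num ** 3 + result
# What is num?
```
Trace:
  num=46
  num=46, result=1
  num=3, result=1
  num=3, result=1, value=28

Final answer: 3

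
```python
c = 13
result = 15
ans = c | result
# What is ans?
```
Trace:
  c=13
  c=13, result=15
  c=13, result=15, ans=15

Final answer: 15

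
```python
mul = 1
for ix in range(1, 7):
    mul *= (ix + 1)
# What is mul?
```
Trace:
  mul=1
  mul=2, ix=1
  mul=6, ix=2
  mul=24, ix=3
  mul=120, ix=4
  mul=720, ix=5
  mul=5040, ix=6

Final answer: 5040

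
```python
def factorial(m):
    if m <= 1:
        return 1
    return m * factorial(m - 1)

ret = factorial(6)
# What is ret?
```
Call trace:
factorial(m=6)
  factorial(m=5)
    factorial(m=4)
      factorial(m=3)
        factorial(m=2)
          factorial(m=1)
          -> return 1
        -> return 2
      -> return 6
    -> return 24
  -> return 120
-> return 720

Final answer: 720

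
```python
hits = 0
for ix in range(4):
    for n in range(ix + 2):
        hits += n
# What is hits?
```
Trace:
  hits=0
  hits=0, ix=0, n=0
  hits=1, ix=0, n=1
  hits=1, ix=1, n=0
  hits=2, ix=1, n=1
  hits=4, ix=1, n=2
  hits=4, ix=2, n=0
  hits=5, ix=2, n=1
  hits=7, ix=2, n=2
  hits=10, ix=2, n=3
  hits=10, ix=3, n=0
  hits=11, ix=3, n=1
  hits=13, ix=3, n=2
  hits=16, ix=3, n=3
  hits=20, ix=3, n=4

Final answer: 20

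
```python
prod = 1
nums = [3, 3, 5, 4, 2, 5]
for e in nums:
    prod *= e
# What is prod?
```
Trace:
  prod=1
  prod=3, e=3
  prod=9, e=3
  prod=45, e=5
  prod=180, e=4
  prod=360, e=2
  prod=1800, e=5

Final answer: 1800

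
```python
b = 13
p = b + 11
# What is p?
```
Trace:
  b=13
  b=13, p=24

Final answer: 24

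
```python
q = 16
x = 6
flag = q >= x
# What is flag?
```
Trace:
  q=16
  q=16, x=6
  q=16, x=6, flag=True

Final answer: True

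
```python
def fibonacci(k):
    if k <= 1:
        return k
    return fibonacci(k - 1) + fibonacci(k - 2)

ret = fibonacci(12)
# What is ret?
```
Call trace (a repeated sub-call is expanded the first time; later identical calls just restate its return value):
fibonacci(k=12)
  fibonacci(k=11)
    fibonacci(k=10)
      fibonacci(k=9)
        fibonacci(k=8)
          fibonacci(k=7)
            fibonacci(k=6)
              fibonacci(k=5)
                fibonacci(k=4)
                  fibonacci(k=3)
                    fibonacci(k=2)
                      fibonacci(k=1)
                      -> return 1
                      fibonacci(k=0)
                      -> return 0
                    -> return 1
                    fibonacci(k=1)
                    -> return 1
                  -> return 2
                  fibonacci(k=2) -> return 1  (same call as traced above)
                -> return 3
                fibonacci(k=3) -> return 2  (same call as traced above)
              -> return 5
              fibonacci(k=4) -> return 3  (same call as traced above)
            -> return 8
            fibonacci(k=5) -> return 5  (same call as traced above)
          -> return 13
          fibonacci(k=6) -> return 8  (same call as traced above)
        -> return 21
        fibonacci(k=7) -> return 13  (same call as traced above)
      -> return 34
      fibonacci(k=8) -> return 21  (same call as traced above)
    -> return 55
    fibonacci(k=9) -> return 34  (same call as traced above)
  -> return 89
  fibonacci(k=10) -> return 55  (same call as traced above)
-> return 144

Final answer: 144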